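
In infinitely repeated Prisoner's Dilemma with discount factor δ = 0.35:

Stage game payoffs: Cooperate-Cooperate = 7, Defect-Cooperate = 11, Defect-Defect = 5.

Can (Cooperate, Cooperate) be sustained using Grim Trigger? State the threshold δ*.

δ* = 0.6667; since δ = 0.35 < 0.6667, cooperation cannot be sustained

Work:
For Grim Trigger:
Cooperate forever: 7/(1-δ)
Defect then punished: 11 + 5·δ/(1-δ)
Need: 7/(1-δ) ≥ 11 + 5·δ/(1-δ)
Solving: δ ≥ (T-R)/(T-P) = (11-7)/(11-5) = 0.6667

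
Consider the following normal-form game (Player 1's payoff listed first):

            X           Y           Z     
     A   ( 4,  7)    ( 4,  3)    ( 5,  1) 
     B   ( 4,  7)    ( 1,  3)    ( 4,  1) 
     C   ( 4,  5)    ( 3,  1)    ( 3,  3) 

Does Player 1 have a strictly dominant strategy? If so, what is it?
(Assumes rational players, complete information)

No strictly dominant strategy exists for Player 1

Work:
A strategy strictly dominates another if it gives a strictly higher payoff against every opponent action. Compare each pair of P1's strategies column-by-column:
  A vs B: [4 vs 4, 4 vs 1, 5 vs 4] → A does not strictly dominate B (column X: 4 ≤ 4)
  A vs C: [4 vs 4, 4 vs 3, 5 vs 3] → A does not strictly dominate C (column X: 4 ≤ 4)
  B vs A: [4 vs 4, 1 vs 4, 4 vs 5] → B does not strictly dominate A (column X: 4 ≤ 4)
  B vs C: [4 vs 4, 1 vs 3, 4 vs 3] → B does not strictly dominate C (column X: 4 ≤ 4)
  C vs A: [4 vs 4, 3 vs 4, 3 vs 5] → C does not strictly dominate A (column X: 4 ≤ 4)
  C vs B: [4 vs 4, 3 vs 1, 3 vs 4] → C does not strictly dominate B (column X: 4 ≤ 4)
No single strategy strictly dominates all others → no strictly dominant strategy.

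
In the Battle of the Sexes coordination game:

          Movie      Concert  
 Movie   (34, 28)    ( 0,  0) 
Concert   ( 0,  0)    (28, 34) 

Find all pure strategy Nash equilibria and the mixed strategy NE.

Pure NE: (Movie, Movie) and (Concert, Concert); Mixed NE: p = 0.5484, q = 0.4516

Work:
Check pure NE:
(Movie, Movie): (34, 28) - no unilateral deviation beneficial
(Concert, Concert): (28, 34) - no unilateral deviation beneficial
Mixed NE: P1 plays Movie with p = 0.5484, P2 plays Movie with q = 0.4516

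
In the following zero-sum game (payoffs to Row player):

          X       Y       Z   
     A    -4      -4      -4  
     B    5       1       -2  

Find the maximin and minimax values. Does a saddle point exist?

Maximin = -2, Minimax = -2, Saddle: True

Work:
Row minimums: [-4, -2] → maximin = -2
Column maximums: [5, 1, -2] → minimax = -2
Saddle point exists! Game value = -2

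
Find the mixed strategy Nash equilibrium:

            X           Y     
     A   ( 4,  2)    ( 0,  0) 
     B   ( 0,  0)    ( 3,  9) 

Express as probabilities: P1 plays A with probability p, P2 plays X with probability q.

p = 0.8182, q = 0.4286

Work:
Find probabilities that make opponent indifferent:
P2 chooses q to make P1 indifferent between A and B
P1 chooses p to make P2 indifferent between X and Y
Mixed NE: P1 plays (A: 0.8182, B: 0.1818), P2 plays (X: 0.4286, Y: 0.5714)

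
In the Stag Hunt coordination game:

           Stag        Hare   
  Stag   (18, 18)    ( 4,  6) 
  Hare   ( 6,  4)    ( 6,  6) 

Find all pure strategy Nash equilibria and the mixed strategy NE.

Pure NE: (Stag, Stag) and (Hare, Hare); Mixed NE: p = 0.1429, q = 0.1429

Work:
Check pure NE:
(Stag, Stag): (18, 18) - no unilateral deviation beneficial
(Hare, Hare): (6, 6) - no unilateral deviation beneficial
Mixed NE: P1 plays Stag with p = 0.1429, P2 plays Stag with q = 0.1429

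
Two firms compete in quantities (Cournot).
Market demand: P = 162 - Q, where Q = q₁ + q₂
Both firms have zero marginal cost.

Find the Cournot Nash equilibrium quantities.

q₁* = q₂* = 54.0; P* = 54.0

Work:
Profit: π_i = P·q_i = (a - q_i - q_j)·q_i
FOC: ∂π_i/∂q_i = a - 2q_i - q_j = 0
Reaction function: q_i = (162 - q_j)/2
Symmetry: q* = 162/3 = 54.0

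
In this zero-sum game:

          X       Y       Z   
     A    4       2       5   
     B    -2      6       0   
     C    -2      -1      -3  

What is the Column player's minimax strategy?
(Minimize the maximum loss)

Column should play X, value = 4

Work:
Column player minimizes Row's maximum payoff:
Column X: max payoff to Row = 4
Column Y: max payoff to Row = 6
Column Z: max payoff to Row = 5
Minimum is 4, achieved by column X.
Minimax strategy: X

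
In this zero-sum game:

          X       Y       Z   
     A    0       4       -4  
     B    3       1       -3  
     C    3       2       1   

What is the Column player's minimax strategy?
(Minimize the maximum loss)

Column should play Z, value = 1

Work:
Column player minimizes Row's maximum payoff:
Column X: max payoff to Row = 3
Column Y: max payoff to Row = 4
Column Z: max payoff to Row = 1
Minimum is 1, achieved by column Z.
Minimax strategy: Z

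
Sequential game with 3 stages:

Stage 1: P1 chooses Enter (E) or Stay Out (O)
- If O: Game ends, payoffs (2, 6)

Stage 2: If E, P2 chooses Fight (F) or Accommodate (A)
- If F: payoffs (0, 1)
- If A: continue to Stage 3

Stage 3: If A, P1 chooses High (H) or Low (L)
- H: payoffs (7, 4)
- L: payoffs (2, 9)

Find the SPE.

SPE: (E, A, H); Outcome (7, 4)

Work:
Stage 3: P1 chooses H (7 vs 2)
Stage 2: P2: F->1, A->4 (anticipating H). Choose A
Stage 1: P1: O->2, E->7 (anticipating A, H). Choose E
SPE path: E -> A -> H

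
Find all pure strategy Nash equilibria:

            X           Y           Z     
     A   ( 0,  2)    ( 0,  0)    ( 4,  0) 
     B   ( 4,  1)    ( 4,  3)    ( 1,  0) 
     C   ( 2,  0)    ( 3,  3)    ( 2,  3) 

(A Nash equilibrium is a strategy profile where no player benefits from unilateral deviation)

Nash equilibrium: (B, Y)

Work:
Best responses:
  P1 vs X: payoffs [0, 4, 2] → best response B (payoff 4)
  P1 vs Y: payoffs [0, 4, 3] → best response B (payoff 4)
  P1 vs Z: payoffs [4, 1, 2] → best response A (payoff 4)
  P2 vs A: payoffs [2, 0, 0] → best response X (payoff 2)
  P2 vs B: payoffs [1, 3, 0] → best response Y (payoff 3)
  P2 vs C: payoffs [0, 3, 3] → best response Y/Z (payoff 3)
Mutual best responses: (B,Y) → Nash equilibria.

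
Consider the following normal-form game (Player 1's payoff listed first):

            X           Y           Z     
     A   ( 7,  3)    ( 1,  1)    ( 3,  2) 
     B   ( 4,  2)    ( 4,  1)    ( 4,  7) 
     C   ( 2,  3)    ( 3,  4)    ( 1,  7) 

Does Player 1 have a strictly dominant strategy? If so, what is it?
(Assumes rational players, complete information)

No strictly dominant strategy exists for Player 1

Work:
A strategy strictly dominates another if it gives a strictly higher payoff against every opponent action. Compare each pair of P1's strategies column-by-column:
  A vs B: [7 vs 4, 1 vs 4, 3 vs 4] → A does not strictly dominate B (column Y: 1 ≤ 4)
  A vs C: [7 vs 2, 1 vs 3, 3 vs 1] → A does not strictly dominate C (column Y: 1 ≤ 3)
  B vs A: [4 vs 7, 4 vs 1, 4 vs 3] → B does not strictly dominate A (column X: 4 ≤ 7)
  B vs C: [4 vs 2, 4 vs 3, 4 vs 1] → B strictly dominates C
  C vs A: [2 vs 7, 3 vs 1, 1 vs 3] → C does not strictly dominate A (column X: 2 ≤ 7)
  C vs B: [2 vs 4, 3 vs 4, 1 vs 4] → C does not strictly dominate B (column X: 2 ≤ 4)
No single strategy strictly dominates all others → no strictly dominant strategy.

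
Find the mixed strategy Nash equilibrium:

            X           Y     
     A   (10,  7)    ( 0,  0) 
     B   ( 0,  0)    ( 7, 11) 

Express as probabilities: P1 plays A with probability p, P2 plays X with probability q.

p = 0.6111, q = 0.4118

Work:
Find probabilities that make opponent indifferent:
P2 chooses q to make P1 indifferent between A and B
P1 chooses p to make P2 indifferent between X and Y
Mixed NE: P1 plays (A: 0.6111, B: 0.3889), P2 plays (X: 0.4118, Y: 0.5882)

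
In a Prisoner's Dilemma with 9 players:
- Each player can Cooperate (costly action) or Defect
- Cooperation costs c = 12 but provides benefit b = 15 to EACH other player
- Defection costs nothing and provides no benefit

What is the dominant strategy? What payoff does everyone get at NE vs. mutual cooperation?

Dominant: Defect; NE payoff = 0; Coop payoff = 108

Work:
Defect dominates (saves cost c = 12, benefit to others is external)
NE: All defect → everyone gets 0
If all cooperate: each receives (8)×15 - 12 = 108
Social dilemma: 108 > 0 but NE gives 0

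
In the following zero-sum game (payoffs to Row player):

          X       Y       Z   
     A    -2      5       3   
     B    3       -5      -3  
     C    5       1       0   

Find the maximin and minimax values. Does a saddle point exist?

Maximin = 0, Minimax = 3, Saddle: False

Work:
Row minimums: [-2, -5, 0] → maximin = 0
Column maximums: [5, 5, 3] → minimax = 3
No saddle point (maximin ≠ minimax). Mixed strategy needed.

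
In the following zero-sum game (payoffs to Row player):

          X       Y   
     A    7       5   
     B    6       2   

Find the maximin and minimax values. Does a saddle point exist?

Maximin = 5, Minimax = 5, Saddle: True

Work:
Row minimums: [5, 2] → maximin = 5
Column maximums: [7, 5] → minimax = 5
Saddle point exists! Game value = 5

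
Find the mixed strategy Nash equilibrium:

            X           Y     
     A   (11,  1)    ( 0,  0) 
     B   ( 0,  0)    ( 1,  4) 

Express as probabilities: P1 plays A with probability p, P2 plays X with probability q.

p = 0.8, q = 0.0833

Work:
Find probabilities that make opponent indifferent:
P2 chooses q to make P1 indifferent between A and B
P1 chooses p to make P2 indifferent between X and Y
Mixed NE: P1 plays (A: 0.8, B: 0.2), P2 plays (X: 0.0833, Y: 0.9167)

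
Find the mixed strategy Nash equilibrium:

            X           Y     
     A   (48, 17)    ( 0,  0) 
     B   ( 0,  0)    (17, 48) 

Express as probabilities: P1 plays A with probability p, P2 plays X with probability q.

p = 0.7385, q = 0.2615

Work:
Find probabilities that make opponent indifferent:
P2 chooses q to make P1 indifferent between A and B
P1 chooses p to make P2 indifferent between X and Y
Mixed NE: P1 plays (A: 0.7385, B: 0.2615), P2 plays (X: 0.2615, Y: 0.7385)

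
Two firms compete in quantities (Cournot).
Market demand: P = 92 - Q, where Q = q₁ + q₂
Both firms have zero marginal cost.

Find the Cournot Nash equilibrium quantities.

q₁* = q₂* = 30.67; P* = 30.67

Work:
Profit: π_i = P·q_i = (a - q_i - q_j)·q_i
FOC: ∂π_i/∂q_i = a - 2q_i - q_j = 0
Reaction function: q_i = (92 - q_j)/2
Symmetry: q* = 92/3 = 30.67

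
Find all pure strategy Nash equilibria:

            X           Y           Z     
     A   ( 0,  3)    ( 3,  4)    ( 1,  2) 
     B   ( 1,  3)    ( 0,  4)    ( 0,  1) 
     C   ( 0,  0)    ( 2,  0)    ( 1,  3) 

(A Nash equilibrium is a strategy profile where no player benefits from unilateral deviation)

Nash equilibrium: (A, Y), (C, Z)

Work:
Best responses:
  P1 vs X: payoffs [0, 1, 0] → best response B (payoff 1)
  P1 vs Y: payoffs [3, 0, 2] → best response A (payoff 3)
  P1 vs Z: payoffs [1, 0, 1] → best response A/C (payoff 1)
  P2 vs A: payoffs [3, 4, 2] → best response Y (payoff 4)
  P2 vs B: payoffs [3, 4, 1] → best response Y (payoff 4)
  P2 vs C: payoffs [0, 0, 3] → best response Z (payoff 3)
Mutual best responses: (A,Y), (C,Z) → Nash equilibria.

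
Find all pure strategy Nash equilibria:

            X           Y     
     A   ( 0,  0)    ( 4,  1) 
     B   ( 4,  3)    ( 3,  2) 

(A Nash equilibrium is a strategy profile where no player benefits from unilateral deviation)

Nash equilibrium: (A, Y), (B, X)

Work:
Best responses:
  P1 vs X: payoffs [0, 4] → best response B (payoff 4)
  P1 vs Y: payoffs [4, 3] → best response A (payoff 4)
  P2 vs A: payoffs [0, 1] → best response Y (payoff 1)
  P2 vs B: payoffs [3, 2] → best response X (payoff 3)
Mutual best responses: (A,Y), (B,X) → Nash equilibria.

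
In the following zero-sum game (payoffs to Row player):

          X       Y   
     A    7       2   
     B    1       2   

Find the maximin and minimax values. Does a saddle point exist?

Maximin = 2, Minimax = 2, Saddle: True

Work:
Row minimums: [2, 1] → maximin = 2
Column maximums: [7, 2] → minimax = 2
Saddle point exists! Game value = 2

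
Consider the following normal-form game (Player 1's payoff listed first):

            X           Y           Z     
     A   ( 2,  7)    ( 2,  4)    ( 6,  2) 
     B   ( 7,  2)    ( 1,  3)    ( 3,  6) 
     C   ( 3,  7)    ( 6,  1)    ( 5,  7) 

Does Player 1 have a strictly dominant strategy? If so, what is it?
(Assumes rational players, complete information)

No strictly dominant strategy exists for Player 1

Work:
A strategy strictly dominates another if it gives a strictly higher payoff against every opponent action. Compare each pair of P1's strategies column-by-column:
  A vs B: [2 vs 7, 2 vs 1, 6 vs 3] → A does not strictly dominate B (column X: 2 ≤ 7)
  A vs C: [2 vs 3, 2 vs 6, 6 vs 5] → A does not strictly dominate C (column X: 2 ≤ 3)
  B vs A: [7 vs 2, 1 vs 2, 3 vs 6] → B does not strictly dominate A (column Y: 1 ≤ 2)
  B vs C: [7 vs 3, 1 vs 6, 3 vs 5] → B does not strictly dominate C (column Y: 1 ≤ 6)
  C vs A: [3 vs 2, 6 vs 2, 5 vs 6] → C does not strictly dominate A (column Z: 5 ≤ 6)
  C vs B: [3 vs 7, 6 vs 1, 5 vs 3] → C does not strictly dominate B (column X: 3 ≤ 7)
No single strategy strictly dominates all others → no strictly dominant strategy.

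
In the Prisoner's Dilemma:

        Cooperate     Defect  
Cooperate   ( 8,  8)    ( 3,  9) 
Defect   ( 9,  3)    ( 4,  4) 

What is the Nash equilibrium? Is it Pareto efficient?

(Defect, Defect) is NE; not Pareto efficient

Work:
Defect dominates Cooperate for both players:
If P2 cooperates: Defect (9) > Cooperate (8)
If P2 defects: Defect (4) > Cooperate (3)
NE: (Defect, Defect) with payoff (4, 4)
But (Cooperate, Cooperate) = (8, 8) Pareto dominates (4, 4)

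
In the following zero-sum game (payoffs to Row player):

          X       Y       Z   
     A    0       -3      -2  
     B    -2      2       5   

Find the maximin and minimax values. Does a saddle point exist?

Maximin = -2, Minimax = 0, Saddle: False

Work:
Row minimums: [-3, -2] → maximin = -2
Column maximums: [0, 2, 5] → minimax = 0
No saddle point (maximin ≠ minimax). Mixed strategy needed.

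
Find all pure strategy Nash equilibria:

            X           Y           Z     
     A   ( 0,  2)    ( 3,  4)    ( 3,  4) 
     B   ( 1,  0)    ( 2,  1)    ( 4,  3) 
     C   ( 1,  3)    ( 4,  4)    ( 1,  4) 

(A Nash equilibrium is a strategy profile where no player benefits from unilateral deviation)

Nash equilibrium: (B, Z), (C, Y)

Work:
Best responses:
  P1 vs X: payoffs [0, 1, 1] → best response B/C (payoff 1)
  P1 vs Y: payoffs [3, 2, 4] → best response C (payoff 4)
  P1 vs Z: payoffs [3, 4, 1] → best response B (payoff 4)
  P2 vs A: payoffs [2, 4, 4] → best response Y/Z (payoff 4)
  P2 vs B: payoffs [0, 1, 3] → best response Z (payoff 3)
  P2 vs C: payoffs [3, 4, 4] → best response Y/Z (payoff 4)
Mutual best responses: (B,Z), (C,Y) → Nash equilibria.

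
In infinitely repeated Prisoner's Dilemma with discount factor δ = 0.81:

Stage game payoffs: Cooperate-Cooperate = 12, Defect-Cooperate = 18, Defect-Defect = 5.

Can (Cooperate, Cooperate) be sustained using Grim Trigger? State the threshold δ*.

δ* = 0.4615; since δ = 0.81 ≥ 0.4615, cooperation can be sustained

Work:
For Grim Trigger:
Cooperate forever: 12/(1-δ)
Defect then punished: 18 + 5·δ/(1-δ)
Need: 12/(1-δ) ≥ 18 + 5·δ/(1-δ)
Solving: δ ≥ (T-R)/(T-P) = (18-12)/(18-5) = 0.4615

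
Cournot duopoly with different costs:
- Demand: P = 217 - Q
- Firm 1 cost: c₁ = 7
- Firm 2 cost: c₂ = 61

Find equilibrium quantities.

q₁* = 88.0, q₂* = 34.0

Work:
Reaction: q₁ = (217 - 7 - q₂)/2
Reaction: q₂ = (217 - 61 - q₁)/2
Solve simultaneously:
q₁* = (217 - 2×7 + 61)/3 = 88.0
q₂* = (217 - 2×61 + 7)/3 = 34.0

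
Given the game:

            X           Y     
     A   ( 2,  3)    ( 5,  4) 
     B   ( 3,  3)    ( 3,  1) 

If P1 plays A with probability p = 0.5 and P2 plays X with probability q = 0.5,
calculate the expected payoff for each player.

E[P1] = 3.25, E[P2] = 2.75

Work:
E[P1] = p·q·π₁(A,X) + p·(1-q)·π₁(A,Y) + (1-p)·q·π₁(B,X) + (1-p)·(1-q)·π₁(B,Y)
= 0.5·0.5·2 + 0.5·0.5·5 + 0.5·0.5·3 + 0.5·0.5·3
= 3.25

E[P2] = 2.75 (similar calculation)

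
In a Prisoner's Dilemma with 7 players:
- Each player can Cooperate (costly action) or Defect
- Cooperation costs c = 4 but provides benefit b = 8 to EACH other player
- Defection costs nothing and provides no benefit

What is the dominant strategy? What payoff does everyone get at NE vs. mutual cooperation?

Dominant: Defect; NE payoff = 0; Coop payoff = 44

Work:
Defect dominates (saves cost c = 4, benefit to others is external)
NE: All defect → everyone gets 0
If all cooperate: each receives (6)×8 - 4 = 44
Social dilemma: 44 > 0 but NE gives 0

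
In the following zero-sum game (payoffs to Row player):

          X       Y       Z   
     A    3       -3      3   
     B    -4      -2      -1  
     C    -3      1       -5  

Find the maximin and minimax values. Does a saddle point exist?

Maximin = -3, Minimax = 1, Saddle: False

Work:
Row minimums: [-3, -4, -5] → maximin = -3
Column maximums: [3, 1, 3] → minimax = 1
No saddle point (maximin ≠ minimax). Mixed strategy needed.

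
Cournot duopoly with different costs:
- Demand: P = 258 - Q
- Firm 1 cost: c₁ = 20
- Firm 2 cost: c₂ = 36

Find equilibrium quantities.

q₁* = 84.67, q₂* = 68.67

Work:
Reaction: q₁ = (258 - 20 - q₂)/2
Reaction: q₂ = (258 - 36 - q₁)/2
Solve simultaneously:
q₁* = (258 - 2×20 + 36)/3 = 84.67
q₂* = (258 - 2×36 + 20)/3 = 68.67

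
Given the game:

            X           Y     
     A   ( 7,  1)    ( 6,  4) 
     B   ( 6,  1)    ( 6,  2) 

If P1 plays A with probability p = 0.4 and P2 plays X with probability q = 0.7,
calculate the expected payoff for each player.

E[P1] = 6.28, E[P2] = 1.54

Work:
E[P1] = p·q·π₁(A,X) + p·(1-q)·π₁(A,Y) + (1-p)·q·π₁(B,X) + (1-p)·(1-q)·π₁(B,Y)
= 0.4·0.7·7 + 0.4·0.3·6 + 0.6·0.7·6 + 0.6·0.3·6
= 6.28

E[P2] = 1.54 (similar calculation)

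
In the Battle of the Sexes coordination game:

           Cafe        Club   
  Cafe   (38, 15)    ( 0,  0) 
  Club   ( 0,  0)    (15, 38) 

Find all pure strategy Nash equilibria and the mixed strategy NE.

Pure NE: (Cafe, Cafe) and (Club, Club); Mixed NE: p = 0.717, q = 0.283

Work:
Check pure NE:
(Cafe, Cafe): (38, 15) - no unilateral deviation beneficial
(Club, Club): (15, 38) - no unilateral deviation beneficial
Mixed NE: P1 plays Cafe with p = 0.717, P2 plays Cafe with q = 0.283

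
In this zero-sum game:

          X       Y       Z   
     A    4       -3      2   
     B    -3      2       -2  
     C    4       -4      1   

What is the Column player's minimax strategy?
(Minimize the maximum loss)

Column should play Y or Z (all achieve the minimum), value = 2

Work:
Column player minimizes Row's maximum payoff:
Column X: max payoff to Row = 4
Column Y: max payoff to Row = 2
Column Z: max payoff to Row = 2
Minimum is 2, achieved by columns Y, Z (tied).
Each of Y or Z is a minimax strategy.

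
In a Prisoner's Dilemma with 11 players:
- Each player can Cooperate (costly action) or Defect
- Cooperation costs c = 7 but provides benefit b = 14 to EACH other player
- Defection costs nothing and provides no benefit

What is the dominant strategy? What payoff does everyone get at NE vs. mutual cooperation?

Dominant: Defect; NE payoff = 0; Coop payoff = 133

Work:
Defect dominates (saves cost c = 7, benefit to others is external)
NE: All defect → everyone gets 0
If all cooperate: each receives (10)×14 - 7 = 133
Social dilemma: 133 > 0 but NE gives 0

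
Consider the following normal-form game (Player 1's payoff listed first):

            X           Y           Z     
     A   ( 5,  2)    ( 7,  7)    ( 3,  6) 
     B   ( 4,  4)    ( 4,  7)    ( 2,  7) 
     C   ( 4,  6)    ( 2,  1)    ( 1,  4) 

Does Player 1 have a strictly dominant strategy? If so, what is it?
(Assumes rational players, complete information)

Yes, Player 1's strictly dominant strategy is A

Work:
A strategy strictly dominates another if it gives a strictly higher payoff against every opponent action. Compare each pair of P1's strategies column-by-column:
  A vs B: [5 vs 4, 7 vs 4, 3 vs 2] → A strictly dominates B
  A vs C: [5 vs 4, 7 vs 2, 3 vs 1] → A strictly dominates C
  B vs A: [4 vs 5, 4 vs 7, 2 vs 3] → B does not strictly dominate A (column X: 4 ≤ 5)
  B vs C: [4 vs 4, 4 vs 2, 2 vs 1] → B does not strictly dominate C (column X: 4 ≤ 4)
  C vs A: [4 vs 5, 2 vs 7, 1 vs 3] → C does not strictly dominate A (column X: 4 ≤ 5)
  C vs B: [4 vs 4, 2 vs 4, 1 vs 2] → C does not strictly dominate B (column X: 4 ≤ 4)
A strictly dominates every other strategy → strictly dominant.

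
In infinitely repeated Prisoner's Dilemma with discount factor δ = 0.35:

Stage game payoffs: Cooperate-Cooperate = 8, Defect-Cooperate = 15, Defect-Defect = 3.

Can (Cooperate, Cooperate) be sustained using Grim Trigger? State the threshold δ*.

δ* = 0.5833; since δ = 0.35 < 0.5833, cooperation cannot be sustained

Work:
For Grim Trigger:
Cooperate forever: 8/(1-δ)
Defect then punished: 15 + 3·δ/(1-δ)
Need: 8/(1-δ) ≥ 15 + 3·δ/(1-δ)
Solving: δ ≥ (T-R)/(T-P) = (15-8)/(15-3) = 0.5833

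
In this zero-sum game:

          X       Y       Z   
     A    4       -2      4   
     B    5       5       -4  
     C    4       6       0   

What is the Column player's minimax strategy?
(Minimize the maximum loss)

Column should play Z, value = 4

Work:
Column player minimizes Row's maximum payoff:
Column X: max payoff to Row = 5
Column Y: max payoff to Row = 6
Column Z: max payoff to Row = 4
Minimum is 4, achieved by column Z.
Minimax strategy: Z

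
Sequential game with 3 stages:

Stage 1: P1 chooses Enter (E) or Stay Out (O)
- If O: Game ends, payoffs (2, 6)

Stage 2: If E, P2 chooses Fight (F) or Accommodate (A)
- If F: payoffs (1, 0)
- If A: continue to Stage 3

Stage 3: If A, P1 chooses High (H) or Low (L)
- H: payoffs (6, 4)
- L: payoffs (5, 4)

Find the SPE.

SPE: (E, A, H); Outcome (6, 4)

Work:
Stage 3: P1 chooses H (6 vs 5)
Stage 2: P2: F->0, A->4 (anticipating H). Choose A
Stage 1: P1: O->2, E->6 (anticipating A, H). Choose E
SPE path: E -> A -> H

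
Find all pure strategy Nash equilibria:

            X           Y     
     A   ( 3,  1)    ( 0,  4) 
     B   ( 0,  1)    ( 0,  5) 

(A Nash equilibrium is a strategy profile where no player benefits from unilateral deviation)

Nash equilibrium: (A, Y), (B, Y)

Work:
Best responses:
  P1 vs X: payoffs [3, 0] → best response A (payoff 3)
  P1 vs Y: payoffs [0, 0] → best response A/B (payoff 0)
  P2 vs A: payoffs [1, 4] → best response Y (payoff 4)
  P2 vs B: payoffs [1, 5] → best response Y (payoff 5)
Mutual best responses: (A,Y), (B,Y) → Nash equilibria.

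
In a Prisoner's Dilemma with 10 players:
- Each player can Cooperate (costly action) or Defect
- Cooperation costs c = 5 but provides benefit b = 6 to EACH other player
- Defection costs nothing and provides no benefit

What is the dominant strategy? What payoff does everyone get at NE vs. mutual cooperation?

Dominant: Defect; NE payoff = 0; Coop payoff = 49

Work:
Defect dominates (saves cost c = 5, benefit to others is external)
NE: All defect → everyone gets 0
If all cooperate: each receives (9)×6 - 5 = 49
Social dilemma: 49 > 0 but NE gives 0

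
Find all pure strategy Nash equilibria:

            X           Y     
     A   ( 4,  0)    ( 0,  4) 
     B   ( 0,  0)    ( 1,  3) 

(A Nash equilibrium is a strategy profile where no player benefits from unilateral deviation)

Nash equilibrium: (B, Y)

Work:
Best responses:
  P1 vs X: payoffs [4, 0] → best response A (payoff 4)
  P1 vs Y: payoffs [0, 1] → best response B (payoff 1)
  P2 vs A: payoffs [0, 4] → best response Y (payoff 4)
  P2 vs B: payoffs [0, 3] → best response Y (payoff 3)
Mutual best responses: (B,Y) → Nash equilibria.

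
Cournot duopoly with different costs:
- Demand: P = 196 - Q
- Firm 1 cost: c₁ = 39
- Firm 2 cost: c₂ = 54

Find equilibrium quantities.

q₁* = 57.33, q₂* = 42.33

Work:
Reaction: q₁ = (196 - 39 - q₂)/2
Reaction: q₂ = (196 - 54 - q₁)/2
Solve simultaneously:
q₁* = (196 - 2×39 + 54)/3 = 57.33
q₂* = (196 - 2×54 + 39)/3 = 42.33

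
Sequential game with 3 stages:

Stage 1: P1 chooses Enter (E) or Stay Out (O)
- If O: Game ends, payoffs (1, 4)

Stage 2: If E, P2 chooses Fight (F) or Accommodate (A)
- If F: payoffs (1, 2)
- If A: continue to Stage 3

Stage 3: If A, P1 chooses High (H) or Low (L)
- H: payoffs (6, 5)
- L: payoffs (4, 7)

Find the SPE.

SPE: (E, A, H); Outcome (6, 5)

Work:
Stage 3: P1 chooses H (6 vs 4)
Stage 2: P2: F->2, A->5 (anticipating H). Choose A
Stage 1: P1: O->1, E->6 (anticipating A, H). Choose E
SPE path: E -> A -> H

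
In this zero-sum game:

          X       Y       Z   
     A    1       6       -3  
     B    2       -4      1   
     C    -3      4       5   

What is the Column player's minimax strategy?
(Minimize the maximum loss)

Column should play X, value = 2

Work:
Column player minimizes Row's maximum payoff:
Column X: max payoff to Row = 2
Column Y: max payoff to Row = 6
Column Z: max payoff to Row = 5
Minimum is 2, achieved by column X.
Minimax strategy: X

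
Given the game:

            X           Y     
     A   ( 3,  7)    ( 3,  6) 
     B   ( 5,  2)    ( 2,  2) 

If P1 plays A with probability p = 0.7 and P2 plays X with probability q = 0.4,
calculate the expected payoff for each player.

E[P1] = 3.06, E[P2] = 5.08

Work:
E[P1] = p·q·π₁(A,X) + p·(1-q)·π₁(A,Y) + (1-p)·q·π₁(B,X) + (1-p)·(1-q)·π₁(B,Y)
= 0.7·0.4·3 + 0.7·0.6·3 + 0.3·0.4·5 + 0.3·0.6·2
= 3.06

E[P2] = 5.08 (similar calculation)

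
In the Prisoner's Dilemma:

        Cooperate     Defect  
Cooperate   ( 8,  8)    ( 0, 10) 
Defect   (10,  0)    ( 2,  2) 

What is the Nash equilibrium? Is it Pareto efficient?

(Defect, Defect) is NE; not Pareto efficient

Work:
Defect dominates Cooperate for both players:
If P2 cooperates: Defect (10) > Cooperate (8)
If P2 defects: Defect (2) > Cooperate (0)
NE: (Defect, Defect) with payoff (2, 2)
But (Cooperate, Cooperate) = (8, 8) Pareto dominates (2, 2)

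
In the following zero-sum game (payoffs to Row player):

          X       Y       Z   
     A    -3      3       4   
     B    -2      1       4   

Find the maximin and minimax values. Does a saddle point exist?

Maximin = -2, Minimax = -2, Saddle: True

Work:
Row minimums: [-3, -2] → maximin = -2
Column maximums: [-2, 3, 4] → minimax = -2
Saddle point exists! Game value = -2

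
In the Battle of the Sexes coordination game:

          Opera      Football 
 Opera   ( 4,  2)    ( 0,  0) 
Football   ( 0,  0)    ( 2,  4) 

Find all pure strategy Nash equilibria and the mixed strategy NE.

Pure NE: (Opera, Opera) and (Football, Football); Mixed NE: p = 0.6667, q = 0.3333

Work:
Check pure NE:
(Opera, Opera): (4, 2) - no unilateral deviation beneficial
(Football, Football): (2, 4) - no unilateral deviation beneficial
Mixed NE: P1 plays Opera with p = 0.6667, P2 plays Opera with q = 0.3333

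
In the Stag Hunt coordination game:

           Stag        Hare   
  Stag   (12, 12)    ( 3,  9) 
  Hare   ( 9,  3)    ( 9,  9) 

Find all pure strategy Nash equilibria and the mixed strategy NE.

Pure NE: (Stag, Stag) and (Hare, Hare); Mixed NE: p = 0.6667, q = 0.6667

Work:
Check pure NE:
(Stag, Stag): (12, 12) - no unilateral deviation beneficial
(Hare, Hare): (9, 9) - no unilateral deviation beneficial
Mixed NE: P1 plays Stag with p = 0.6667, P2 plays Stag with q = 0.6667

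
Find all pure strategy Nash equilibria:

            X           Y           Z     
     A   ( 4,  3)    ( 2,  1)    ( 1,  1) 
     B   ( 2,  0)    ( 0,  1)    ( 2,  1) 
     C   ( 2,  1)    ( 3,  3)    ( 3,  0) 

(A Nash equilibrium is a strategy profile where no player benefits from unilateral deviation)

Nash equilibrium: (A, X), (C, Y)

Work:
Best responses:
  P1 vs X: payoffs [4, 2, 2] → best response A (payoff 4)
  P1 vs Y: payoffs [2, 0, 3] → best response C (payoff 3)
  P1 vs Z: payoffs [1, 2, 3] → best response C (payoff 3)
  P2 vs A: payoffs [3, 1, 1] → best response X (payoff 3)
  P2 vs B: payoffs [0, 1, 1] → best response Y/Z (payoff 1)
  P2 vs C: payoffs [1, 3, 0] → best response Y (payoff 3)
Mutual best responses: (A,X), (C,Y) → Nash equilibria.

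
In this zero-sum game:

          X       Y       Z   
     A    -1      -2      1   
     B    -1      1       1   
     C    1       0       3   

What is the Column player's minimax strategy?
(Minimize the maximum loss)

Column should play X or Y (all achieve the minimum), value = 1

Work:
Column player minimizes Row's maximum payoff:
Column X: max payoff to Row = 1
Column Y: max payoff to Row = 1
Column Z: max payoff to Row = 3
Minimum is 1, achieved by columns X, Y (tied).
Each of X or Y is a minimax strategy.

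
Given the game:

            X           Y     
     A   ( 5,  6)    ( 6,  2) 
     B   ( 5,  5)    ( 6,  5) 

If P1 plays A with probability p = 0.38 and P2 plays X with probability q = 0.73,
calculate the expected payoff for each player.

E[P1] = 5.27, E[P2] = 4.9696

Work:
E[P1] = p·q·π₁(A,X) + p·(1-q)·π₁(A,Y) + (1-p)·q·π₁(B,X) + (1-p)·(1-q)·π₁(B,Y)
= 0.38·0.73·5 + 0.38·0.27·6 + 0.62·0.73·5 + 0.62·0.27·6
= 5.27

E[P2] = 4.9696 (similar calculation)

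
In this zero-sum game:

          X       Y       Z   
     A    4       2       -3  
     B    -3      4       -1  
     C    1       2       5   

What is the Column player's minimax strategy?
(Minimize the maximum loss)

Column should play X or Y (all achieve the minimum), value = 4

Work:
Column player minimizes Row's maximum payoff:
Column X: max payoff to Row = 4
Column Y: max payoff to Row = 4
Column Z: max payoff to Row = 5
Minimum is 4, achieved by columns X, Y (tied).
Each of X or Y is a minimax strategy.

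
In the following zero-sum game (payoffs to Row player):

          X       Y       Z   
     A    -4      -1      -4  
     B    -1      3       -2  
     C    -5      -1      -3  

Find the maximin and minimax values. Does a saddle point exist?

Maximin = -2, Minimax = -2, Saddle: True

Work:
Row minimums: [-4, -2, -5] → maximin = -2
Column maximums: [-1, 3, -2] → minimax = -2
Saddle point exists! Game value = -2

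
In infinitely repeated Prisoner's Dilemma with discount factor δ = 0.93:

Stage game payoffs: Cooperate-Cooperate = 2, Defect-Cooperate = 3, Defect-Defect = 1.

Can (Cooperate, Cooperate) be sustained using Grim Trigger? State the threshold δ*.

δ* = 0.5; since δ = 0.93 ≥ 0.5, cooperation can be sustained

Work:
For Grim Trigger:
Cooperate forever: 2/(1-δ)
Defect then punished: 3 + 1·δ/(1-δ)
Need: 2/(1-δ) ≥ 3 + 1·δ/(1-δ)
Solving: δ ≥ (T-R)/(T-P) = (3-2)/(3-1) = 0.5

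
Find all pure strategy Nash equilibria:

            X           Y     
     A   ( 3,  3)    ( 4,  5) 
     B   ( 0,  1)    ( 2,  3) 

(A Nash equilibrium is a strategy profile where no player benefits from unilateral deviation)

Nash equilibrium: (A, Y)

Work:
Best responses:
  P1 vs X: payoffs [3, 0] → best response A (payoff 3)
  P1 vs Y: payoffs [4, 2] → best response A (payoff 4)
  P2 vs A: payoffs [3, 5] → best response Y (payoff 5)
  P2 vs B: payoffs [1, 3] → best response Y (payoff 3)
Mutual best responses: (A,Y) → Nash equilibria.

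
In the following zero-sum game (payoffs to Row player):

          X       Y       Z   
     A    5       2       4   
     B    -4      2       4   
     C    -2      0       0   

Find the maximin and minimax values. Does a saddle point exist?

Maximin = 2, Minimax = 2, Saddle: True

Work:
Row minimums: [2, -4, -2] → maximin = 2
Column maximums: [5, 2, 4] → minimax = 2
Saddle point exists! Game value = 2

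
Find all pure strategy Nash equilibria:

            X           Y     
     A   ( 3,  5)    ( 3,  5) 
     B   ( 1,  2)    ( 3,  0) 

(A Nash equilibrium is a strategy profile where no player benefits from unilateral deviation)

Nash equilibrium: (A, X), (A, Y)

Work:
Best responses:
  P1 vs X: payoffs [3, 1] → best response A (payoff 3)
  P1 vs Y: payoffs [3, 3] → best response A/B (payoff 3)
  P2 vs A: payoffs [5, 5] → best response X/Y (payoff 5)
  P2 vs B: payoffs [2, 0] → best response X (payoff 2)
Mutual best responses: (A,X), (A,Y) → Nash equilibria.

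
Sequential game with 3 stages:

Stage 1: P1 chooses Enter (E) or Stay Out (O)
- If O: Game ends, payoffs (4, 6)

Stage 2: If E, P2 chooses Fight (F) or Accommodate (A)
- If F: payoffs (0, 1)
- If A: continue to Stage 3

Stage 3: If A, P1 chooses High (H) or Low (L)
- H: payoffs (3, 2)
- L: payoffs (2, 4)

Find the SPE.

SPE: (O, A, H); Outcome (4, 6)

Work:
Stage 3: P1 chooses H (3 vs 2)
Stage 2: P2: F->1, A->2 (anticipating H). Choose A
Stage 1: P1: O->4, E->3 (anticipating A, H). Choose O
SPE path: O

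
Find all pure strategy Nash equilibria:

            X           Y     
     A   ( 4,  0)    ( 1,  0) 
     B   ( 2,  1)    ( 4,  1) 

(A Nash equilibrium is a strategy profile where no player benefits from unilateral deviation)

Nash equilibrium: (A, X), (B, Y)

Work:
Best responses:
  P1 vs X: payoffs [4, 2] → best response A (payoff 4)
  P1 vs Y: payoffs [1, 4] → best response B (payoff 4)
  P2 vs A: payoffs [0, 0] → best response X/Y (payoff 0)
  P2 vs B: payoffs [1, 1] → best response X/Y (payoff 1)
Mutual best responses: (A,X), (B,Y) → Nash equilibria.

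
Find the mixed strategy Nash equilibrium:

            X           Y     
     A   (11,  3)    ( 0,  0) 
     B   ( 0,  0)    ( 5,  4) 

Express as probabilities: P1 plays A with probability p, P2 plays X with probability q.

p = 0.5714, q = 0.3125

Work:
Find probabilities that make opponent indifferent:
P2 chooses q to make P1 indifferent between A and B
P1 chooses p to make P2 indifferent between X and Y
Mixed NE: P1 plays (A: 0.5714, B: 0.4286), P2 plays (X: 0.3125, Y: 0.6875)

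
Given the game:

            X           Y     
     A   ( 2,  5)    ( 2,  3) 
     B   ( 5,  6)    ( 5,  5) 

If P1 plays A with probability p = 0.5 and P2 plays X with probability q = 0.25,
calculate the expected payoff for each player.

E[P1] = 3.5, E[P2] = 4.375

Work:
E[P1] = p·q·π₁(A,X) + p·(1-q)·π₁(A,Y) + (1-p)·q·π₁(B,X) + (1-p)·(1-q)·π₁(B,Y)
= 0.5·0.25·2 + 0.5·0.75·2 + 0.5·0.25·5 + 0.5·0.75·5
= 3.5

E[P2] = 4.375 (similar calculation)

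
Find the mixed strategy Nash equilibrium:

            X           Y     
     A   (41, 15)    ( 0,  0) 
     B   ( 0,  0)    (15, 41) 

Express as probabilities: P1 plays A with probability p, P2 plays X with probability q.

p = 0.7321, q = 0.2679

Work:
Find probabilities that make opponent indifferent:
P2 chooses q to make P1 indifferent between A and B
P1 chooses p to make P2 indifferent between X and Y
Mixed NE: P1 plays (A: 0.7321, B: 0.2679), P2 plays (X: 0.2679, Y: 0.7321)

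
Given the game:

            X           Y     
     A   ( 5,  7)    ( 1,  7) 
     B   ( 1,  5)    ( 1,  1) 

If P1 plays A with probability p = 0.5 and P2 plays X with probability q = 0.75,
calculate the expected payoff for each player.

E[P1] = 2.5, E[P2] = 5.5

Work:
E[P1] = p·q·π₁(A,X) + p·(1-q)·π₁(A,Y) + (1-p)·q·π₁(B,X) + (1-p)·(1-q)·π₁(B,Y)
= 0.5·0.75·5 + 0.5·0.25·1 + 0.5·0.75·1 + 0.5·0.25·1
= 2.5

E[P2] = 5.5 (similar calculation)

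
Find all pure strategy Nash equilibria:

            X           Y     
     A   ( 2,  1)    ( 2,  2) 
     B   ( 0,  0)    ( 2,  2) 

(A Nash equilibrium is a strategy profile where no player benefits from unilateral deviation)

Nash equilibrium: (A, Y), (B, Y)

Work:
Best responses:
  P1 vs X: payoffs [2, 0] → best response A (payoff 2)
  P1 vs Y: payoffs [2, 2] → best response A/B (payoff 2)
  P2 vs A: payoffs [1, 2] → best response Y (payoff 2)
  P2 vs B: payoffs [0, 2] → best response Y (payoff 2)
Mutual best responses: (A,Y), (B,Y) → Nash equilibria.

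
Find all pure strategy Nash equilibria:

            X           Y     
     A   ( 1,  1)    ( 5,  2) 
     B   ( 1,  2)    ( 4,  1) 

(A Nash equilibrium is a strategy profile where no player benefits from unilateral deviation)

Nash equilibrium: (A, Y), (B, X)

Work:
Best responses:
  P1 vs X: payoffs [1, 1] → best response A/B (payoff 1)
  P1 vs Y: payoffs [5, 4] → best response A (payoff 5)
  P2 vs A: payoffs [1, 2] → best response Y (payoff 2)
  P2 vs B: payoffs [2, 1] → best response X (payoff 2)
Mutual best responses: (A,Y), (B,X) → Nash equilibria.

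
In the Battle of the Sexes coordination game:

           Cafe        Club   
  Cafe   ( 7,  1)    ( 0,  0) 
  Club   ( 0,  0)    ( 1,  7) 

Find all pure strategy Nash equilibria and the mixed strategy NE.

Pure NE: (Cafe, Cafe) and (Club, Club); Mixed NE: p = 0.875, q = 0.125

Work:
Check pure NE:
(Cafe, Cafe): (7, 1) - no unilateral deviation beneficial
(Club, Club): (1, 7) - no unilateral deviation beneficial
Mixed NE: P1 plays Cafe with p = 0.875, P2 plays Cafe with q = 0.125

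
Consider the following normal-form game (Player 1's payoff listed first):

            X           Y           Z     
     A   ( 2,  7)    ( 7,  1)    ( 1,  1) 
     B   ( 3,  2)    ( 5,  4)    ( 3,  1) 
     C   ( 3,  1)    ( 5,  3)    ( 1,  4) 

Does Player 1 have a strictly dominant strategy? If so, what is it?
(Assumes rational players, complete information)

No strictly dominant strategy exists for Player 1

Work:
A strategy strictly dominates another if it gives a strictly higher payoff against every opponent action. Compare each pair of P1's strategies column-by-column:
  A vs B: [2 vs 3, 7 vs 5, 1 vs 3] → A does not strictly dominate B (column X: 2 ≤ 3)
  A vs C: [2 vs 3, 7 vs 5, 1 vs 1] → A does not strictly dominate C (column X: 2 ≤ 3)
  B vs A: [3 vs 2, 5 vs 7, 3 vs 1] → B does not strictly dominate A (column Y: 5 ≤ 7)
  B vs C: [3 vs 3, 5 vs 5, 3 vs 1] → B does not strictly dominate C (column X: 3 ≤ 3)
  C vs A: [3 vs 2, 5 vs 7, 1 vs 1] → C does not strictly dominate A (column Y: 5 ≤ 7)
  C vs B: [3 vs 3, 5 vs 5, 1 vs 3] → C does not strictly dominate B (column X: 3 ≤ 3)
No single strategy strictly dominates all others → no strictly dominant strategy.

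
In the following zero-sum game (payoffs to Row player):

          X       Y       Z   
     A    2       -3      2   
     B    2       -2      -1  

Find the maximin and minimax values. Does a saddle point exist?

Maximin = -2, Minimax = -2, Saddle: True

Work:
Row minimums: [-3, -2] → maximin = -2
Column maximums: [2, -2, 2] → minimax = -2
Saddle point exists! Game value = -2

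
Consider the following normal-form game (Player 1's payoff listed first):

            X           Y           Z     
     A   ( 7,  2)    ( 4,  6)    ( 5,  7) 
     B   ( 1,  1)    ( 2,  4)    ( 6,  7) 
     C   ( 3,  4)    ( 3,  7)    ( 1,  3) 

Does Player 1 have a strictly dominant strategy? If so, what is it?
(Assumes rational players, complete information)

No strictly dominant strategy exists for Player 1

Work:
A strategy strictly dominates another if it gives a strictly higher payoff against every opponent action. Compare each pair of P1's strategies column-by-column:
  A vs B: [7 vs 1, 4 vs 2, 5 vs 6] → A does not strictly dominate B (column Z: 5 ≤ 6)
  A vs C: [7 vs 3, 4 vs 3, 5 vs 1] → A strictly dominates C
  B vs A: [1 vs 7, 2 vs 4, 6 vs 5] → B does not strictly dominate A (column X: 1 ≤ 7)
  B vs C: [1 vs 3, 2 vs 3, 6 vs 1] → B does not strictly dominate C (column X: 1 ≤ 3)
  C vs A: [3 vs 7, 3 vs 4, 1 vs 5] → C does not strictly dominate A (column X: 3 ≤ 7)
  C vs B: [3 vs 1, 3 vs 2, 1 vs 6] → C does not strictly dominate B (column Z: 1 ≤ 6)
No single strategy strictly dominates all others → no strictly dominant strategy.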